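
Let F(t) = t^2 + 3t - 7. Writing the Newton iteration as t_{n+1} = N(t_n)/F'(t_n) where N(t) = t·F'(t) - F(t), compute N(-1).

8

F'(t) = 2t + 3.
N(t) = t·F'(t) - F(t) = t·(2t + 3) - (t^2 + 3t - 7) = t^2 + 7.
N(-1) = 8.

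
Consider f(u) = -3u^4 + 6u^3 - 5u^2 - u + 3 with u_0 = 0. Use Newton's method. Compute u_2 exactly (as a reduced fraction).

f'(u) = -12u^3 + 18u^2 - 10u - 1.
f(0) = 3, f'(0) = -1, so u_1 = 0 - 3/(-1) = 3.
f(3) = -126, f'(3) = -193, so u_2 = 3 - (-126)/(-193) = 453/193.

453/193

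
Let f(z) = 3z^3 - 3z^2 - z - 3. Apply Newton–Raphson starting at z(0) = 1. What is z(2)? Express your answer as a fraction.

69/31

f'(z) = 9z^2 - 6z - 1.
f(1) = -4, f'(1) = 2, so z(1) = 1 - (-4)/2 = 3.
f(3) = 48, f'(3) = 62, so z(2) = 3 - 48/62 = 69/31.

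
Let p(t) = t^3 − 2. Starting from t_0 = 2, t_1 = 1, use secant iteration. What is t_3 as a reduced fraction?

p(2) = 6, p(1) = −1. t_2 = 1 − (−1)·(1 − 2)/((−1) − 6) = 8/7.
p(1) = −1, p(8/7) = −174/343. t_3 = (8/7) − (−174/343)·((8/7) − 1)/((−174/343) − (−1)) = 218/169.

218/169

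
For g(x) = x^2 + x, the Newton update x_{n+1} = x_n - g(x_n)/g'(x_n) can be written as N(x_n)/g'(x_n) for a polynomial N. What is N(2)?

4

g'(x) = 2x + 1.
N(x) = x·g'(x) - g(x) = x·(2x + 1) - (x^2 + x) = x^2.
N(2) = 4.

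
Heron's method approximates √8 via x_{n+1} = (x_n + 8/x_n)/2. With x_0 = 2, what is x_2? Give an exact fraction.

17/6

x_1 = (2 + 8/2)/2 = 3.
x_2 = (3 + 8/3)/2 = 17/6.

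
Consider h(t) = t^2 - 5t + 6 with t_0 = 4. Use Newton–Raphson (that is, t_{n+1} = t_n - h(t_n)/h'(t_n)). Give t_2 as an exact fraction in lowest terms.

46/15

h'(t) = 2t - 5.
h(4) = 2, h'(4) = 3, so t_1 = 4 - 2/3 = 10/3.
h(10/3) = 4/9, h'(10/3) = 5/3, so t_2 = (10/3) - (4/9)/(5/3) = 46/15.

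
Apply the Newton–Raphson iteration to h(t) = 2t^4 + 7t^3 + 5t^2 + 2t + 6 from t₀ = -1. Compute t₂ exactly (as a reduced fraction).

h'(t) = 8t^3 + 21t^2 + 10t + 2.
h(-1) = 4, h'(-1) = 5, so t₁ = (-1) - 4/5 = -9/5.
h(-9/5) = -768/625, h'(-9/5) = 673/125, so t₂ = (-9/5) - (-768/625)/(673/125) = -5289/3365.

-5289/3365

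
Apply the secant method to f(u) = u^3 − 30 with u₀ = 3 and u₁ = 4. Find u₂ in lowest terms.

114/37

f(3) = −3, f(4) = 34. u₂ = 4 − 34·(4 − 3)/(34 − (−3)) = 114/37.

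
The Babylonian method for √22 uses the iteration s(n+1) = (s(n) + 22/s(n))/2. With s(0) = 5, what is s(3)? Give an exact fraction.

s(1) = (5 + 22/5)/2 = 47/10.
s(2) = (47/10 + 22/(47/10))/2 = 4409/940.
s(3) = (4409/940 + 22/(4409/940))/2 = 38878481/8288920.

38878481/8288920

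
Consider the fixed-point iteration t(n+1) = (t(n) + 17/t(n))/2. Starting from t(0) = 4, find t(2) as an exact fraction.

2177/528

t(1) = (4 + 17/4)/2 = 33/8.
t(2) = (33/8 + 17/(33/8))/2 = 2177/528.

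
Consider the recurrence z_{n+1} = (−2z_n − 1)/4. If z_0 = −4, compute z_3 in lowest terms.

5/16

z_1 = (−2·(−4) − 1)/4 = 7/4.
z_2 = (−2·(7/4) − 1)/4 = −9/8.
z_3 = (−2·(−9/8) − 1)/4 = 5/16.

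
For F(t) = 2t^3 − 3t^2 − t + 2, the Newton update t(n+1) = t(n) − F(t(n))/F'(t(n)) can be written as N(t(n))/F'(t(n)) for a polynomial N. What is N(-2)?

−46

F'(t) = 6t^2 − 6t − 1.
N(t) = t·F'(t) − F(t) = t·(6t^2 − 6t − 1) − (2t^3 − 3t^2 − t + 2) = 4t^3 − 3t^2 − 2.
N(-2) = −46.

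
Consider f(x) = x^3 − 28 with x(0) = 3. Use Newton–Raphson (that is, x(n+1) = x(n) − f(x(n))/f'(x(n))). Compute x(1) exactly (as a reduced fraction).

f'(x) = 3x^2.
f(3) = −1, f'(3) = 27, so x(1) = 3 − (−1)/27 = 82/27.

82/27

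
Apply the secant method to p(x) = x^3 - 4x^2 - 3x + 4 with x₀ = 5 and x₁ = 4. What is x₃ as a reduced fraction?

8732/1941

p(5) = 14, p(4) = -8. x₂ = 4 - (-8)·(4 - 5)/((-8) - 14) = 48/11.
p(4) = -8, p(48/11) = -2884/1331. x₃ = (48/11) - (-2884/1331)·((48/11) - 4)/((-2884/1331) - (-8)) = 8732/1941.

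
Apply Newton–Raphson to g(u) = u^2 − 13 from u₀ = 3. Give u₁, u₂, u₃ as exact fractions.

g'(u) = 2u.
g(3) = −4, g'(3) = 6, so u₁ = 3 − (−4)/6 = 11/3.
g(11/3) = 4/9, g'(11/3) = 22/3, so u₂ = (11/3) − (4/9)/(22/3) = 119/33.
g(119/33) = 4/1089, g'(119/33) = 238/33, so u₃ = (119/33) − (4/1089)/(238/33) = 14159/3927.

u₁ = 11/3, u₂ = 119/33, u₃ = 14159/3927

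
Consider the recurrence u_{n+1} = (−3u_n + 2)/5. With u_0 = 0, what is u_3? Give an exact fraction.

38/125

u_1 = (−3·0 + 2)/5 = 2/5.
u_2 = (−3·(2/5) + 2)/5 = 4/25.
u_3 = (−3·(4/25) + 2)/5 = 38/125.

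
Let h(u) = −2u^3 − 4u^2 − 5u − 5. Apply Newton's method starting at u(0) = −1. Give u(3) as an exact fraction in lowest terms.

−850657/582255

h'(u) = −6u^2 − 8u − 5.
h(−1) = −2, h'(−1) = −3, so u(1) = (−1) − (−2)/(−3) = −5/3.
h(−5/3) = 40/27, h'(−5/3) = −25/3, so u(2) = (−5/3) − (40/27)/(−25/3) = −67/45.
h(−67/45) = 16256/91125, h'(−67/45) = −4313/675, so u(3) = (−67/45) − (16256/91125)/(−4313/675) = −850657/582255.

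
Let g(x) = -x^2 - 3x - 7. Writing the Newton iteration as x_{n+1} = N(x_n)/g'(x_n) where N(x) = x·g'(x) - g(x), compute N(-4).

-9

g'(x) = -2x - 3.
N(x) = x·g'(x) - g(x) = x·(-2x - 3) - (-x^2 - 3x - 7) = -x^2 + 7.
N(-4) = -9.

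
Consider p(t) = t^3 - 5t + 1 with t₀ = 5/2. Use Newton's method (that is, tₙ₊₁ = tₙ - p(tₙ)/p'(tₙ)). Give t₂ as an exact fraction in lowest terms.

2537/1190

p'(t) = 3t^2 - 5.
p(5/2) = 33/8, p'(5/2) = 55/4, so t₁ = (5/2) - (33/8)/(55/4) = 11/5.
p(11/5) = 81/125, p'(11/5) = 238/25, so t₂ = (11/5) - (81/125)/(238/25) = 2537/1190.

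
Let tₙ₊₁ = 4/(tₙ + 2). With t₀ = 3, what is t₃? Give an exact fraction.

7/6

t₁ = 4/(3 + 2) = 4/5.
t₂ = 4/(4/5 + 2) = 10/7.
t₃ = 4/(10/7 + 2) = 7/6.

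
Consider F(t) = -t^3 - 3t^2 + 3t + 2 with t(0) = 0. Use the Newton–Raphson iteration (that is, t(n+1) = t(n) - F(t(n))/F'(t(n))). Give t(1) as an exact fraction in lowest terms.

-2/3

F'(t) = -3t^2 - 6t + 3.
F(0) = 2, F'(0) = 3, so t(1) = 0 - 2/3 = -2/3.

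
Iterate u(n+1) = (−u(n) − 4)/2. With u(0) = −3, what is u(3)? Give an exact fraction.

−9/8

u(1) = (−(−3) − 4)/2 = −1/2.
u(2) = (−(−1/2) − 4)/2 = −7/4.
u(3) = (−(−7/4) − 4)/2 = −9/8.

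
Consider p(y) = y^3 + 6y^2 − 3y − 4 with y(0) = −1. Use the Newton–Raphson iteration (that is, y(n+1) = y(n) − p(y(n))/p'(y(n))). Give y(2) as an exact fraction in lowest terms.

−164/261

p'(y) = 3y^2 + 12y − 3.
p(−1) = 4, p'(−1) = −12, so y(1) = (−1) − 4/(−12) = −2/3.
p(−2/3) = 10/27, p'(−2/3) = −29/3, so y(2) = (−2/3) − (10/27)/(−29/3) = −164/261.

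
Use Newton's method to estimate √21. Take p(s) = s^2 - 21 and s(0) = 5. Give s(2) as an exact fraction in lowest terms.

527/115

p'(s) = 2s.
p(5) = 4, p'(5) = 10, so s(1) = 5 - 4/10 = 23/5.
p(23/5) = 4/25, p'(23/5) = 46/5, so s(2) = (23/5) - (4/25)/(46/5) = 527/115.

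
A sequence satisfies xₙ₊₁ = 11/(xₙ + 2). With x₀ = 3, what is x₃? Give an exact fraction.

231/97

x₁ = 11/(3 + 2) = 11/5.
x₂ = 11/(11/5 + 2) = 55/21.
x₃ = 11/(55/21 + 2) = 231/97.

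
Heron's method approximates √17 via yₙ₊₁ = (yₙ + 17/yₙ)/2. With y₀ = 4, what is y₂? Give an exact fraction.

y₁ = (4 + 17/4)/2 = 33/8.
y₂ = (33/8 + 17/(33/8))/2 = 2177/528.

2177/528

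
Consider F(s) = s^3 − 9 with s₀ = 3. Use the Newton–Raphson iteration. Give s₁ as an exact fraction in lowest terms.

7/3

F'(s) = 3s^2.
F(3) = 18, F'(3) = 27, so s₁ = 3 − 18/27 = 7/3.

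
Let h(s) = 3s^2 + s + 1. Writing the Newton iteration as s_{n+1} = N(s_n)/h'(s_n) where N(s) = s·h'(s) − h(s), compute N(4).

47

h'(s) = 6s + 1.
N(s) = s·h'(s) − h(s) = s·(6s + 1) − (3s^2 + s + 1) = 3s^2 − 1.
N(4) = 47.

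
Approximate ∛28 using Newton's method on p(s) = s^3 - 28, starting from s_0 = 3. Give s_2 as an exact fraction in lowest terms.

p'(s) = 3s^2.
p(3) = -1, p'(3) = 27, so s_1 = 3 - (-1)/27 = 82/27.
p(82/27) = 244/19683, p'(82/27) = 6724/243, so s_2 = (82/27) - (244/19683)/(6724/243) = 413465/136161.

413465/136161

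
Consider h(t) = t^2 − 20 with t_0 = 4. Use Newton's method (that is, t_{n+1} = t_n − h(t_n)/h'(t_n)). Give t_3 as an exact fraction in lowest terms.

51841/11592

h'(t) = 2t.
h(4) = −4, h'(4) = 8, so t_1 = 4 − (−4)/8 = 9/2.
h(9/2) = 1/4, h'(9/2) = 9, so t_2 = (9/2) − (1/4)/9 = 161/36.
h(161/36) = 1/1296, h'(161/36) = 161/18, so t_3 = (161/36) − (1/1296)/(161/18) = 51841/11592.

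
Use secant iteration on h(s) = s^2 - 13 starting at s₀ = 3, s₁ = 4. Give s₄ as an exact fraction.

4799/1331

h(3) = -4, h(4) = 3. s₂ = 4 - 3·(4 - 3)/(3 - (-4)) = 25/7.
h(4) = 3, h(25/7) = -12/49. s₃ = (25/7) - (-12/49)·((25/7) - 4)/((-12/49) - 3) = 191/53.
h(25/7) = -12/49, h(191/53) = -36/2809. s₄ = (191/53) - (-36/2809)·((191/53) - (25/7))/((-36/2809) - (-12/49)) = 4799/1331.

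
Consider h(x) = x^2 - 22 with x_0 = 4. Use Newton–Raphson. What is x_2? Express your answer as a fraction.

713/152

h'(x) = 2x.
h(4) = -6, h'(4) = 8, so x_1 = 4 - (-6)/8 = 19/4.
h(19/4) = 9/16, h'(19/4) = 19/2, so x_2 = (19/4) - (9/16)/(19/2) = 713/152.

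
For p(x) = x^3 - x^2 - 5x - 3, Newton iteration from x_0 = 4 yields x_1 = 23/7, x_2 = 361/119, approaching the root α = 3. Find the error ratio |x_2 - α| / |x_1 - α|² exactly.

x_1 - α = 23/7 - 3 = 2/7, so |x_1 - α| = 2/7.
x_2 - α = 361/119 - 3 = 4/119, so |x_2 - α| = 4/119.
|x_1 - α|² = 4/49.
Ratio = (4/119) / (4/49) = 7/17.

7/17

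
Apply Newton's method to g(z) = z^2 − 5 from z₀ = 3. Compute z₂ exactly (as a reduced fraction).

g'(z) = 2z.
g(3) = 4, g'(3) = 6, so z₁ = 3 − 4/6 = 7/3.
g(7/3) = 4/9, g'(7/3) = 14/3, so z₂ = (7/3) − (4/9)/(14/3) = 47/21.

47/21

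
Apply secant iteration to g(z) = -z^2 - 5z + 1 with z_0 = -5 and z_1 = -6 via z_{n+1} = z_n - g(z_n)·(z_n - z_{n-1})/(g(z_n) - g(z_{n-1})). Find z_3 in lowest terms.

-192/37

g(-5) = 1, g(-6) = -5. z_2 = (-6) - (-5)·((-6) - (-5))/((-5) - 1) = -31/6.
g(-6) = -5, g(-31/6) = 5/36. z_3 = (-31/6) - (5/36)·((-31/6) - (-6))/((5/36) - (-5)) = -192/37.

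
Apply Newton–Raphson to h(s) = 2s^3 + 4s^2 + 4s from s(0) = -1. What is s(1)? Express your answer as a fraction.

h'(s) = 6s^2 + 8s + 4.
h(-1) = -2, h'(-1) = 2, so s(1) = (-1) - (-2)/2 = 0.

0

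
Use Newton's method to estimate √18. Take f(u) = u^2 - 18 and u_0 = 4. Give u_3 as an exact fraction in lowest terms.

665857/156944

f'(u) = 2u.
f(4) = -2, f'(4) = 8, so u_1 = 4 - (-2)/8 = 17/4.
f(17/4) = 1/16, f'(17/4) = 17/2, so u_2 = (17/4) - (1/16)/(17/2) = 577/136.
f(577/136) = 1/18496, f'(577/136) = 577/68, so u_3 = (577/136) - (1/18496)/(577/68) = 665857/156944.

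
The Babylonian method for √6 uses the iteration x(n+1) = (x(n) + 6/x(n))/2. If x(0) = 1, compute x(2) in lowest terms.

x(1) = (1 + 6/1)/2 = 7/2.
x(2) = (7/2 + 6/(7/2))/2 = 73/28.

73/28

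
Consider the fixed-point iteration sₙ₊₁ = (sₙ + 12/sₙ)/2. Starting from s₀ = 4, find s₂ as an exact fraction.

97/28

s₁ = (4 + 12/4)/2 = 7/2.
s₂ = (7/2 + 12/(7/2))/2 = 97/28.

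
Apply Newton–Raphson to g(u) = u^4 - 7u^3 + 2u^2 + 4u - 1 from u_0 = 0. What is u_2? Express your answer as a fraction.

g'(u) = 4u^3 - 21u^2 + 4u + 4.
g(0) = -1, g'(0) = 4, so u_1 = 0 - (-1)/4 = 1/4.
g(1/4) = 5/256, g'(1/4) = 15/4, so u_2 = (1/4) - (5/256)/(15/4) = 47/192.

47/192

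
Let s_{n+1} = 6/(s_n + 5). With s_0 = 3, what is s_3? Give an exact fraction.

138/139

s_1 = 6/(3 + 5) = 3/4.
s_2 = 6/(3/4 + 5) = 24/23.
s_3 = 6/(24/23 + 5) = 138/139.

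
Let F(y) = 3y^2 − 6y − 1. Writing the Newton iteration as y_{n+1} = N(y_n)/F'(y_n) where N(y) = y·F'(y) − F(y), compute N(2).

F'(y) = 6y − 6.
N(y) = y·F'(y) − F(y) = y·(6y − 6) − (3y^2 − 6y − 1) = 3y^2 + 1.
N(2) = 13.

13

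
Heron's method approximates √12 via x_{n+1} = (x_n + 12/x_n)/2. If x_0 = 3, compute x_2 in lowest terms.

97/28

x_1 = (3 + 12/3)/2 = 7/2.
x_2 = (7/2 + 12/(7/2))/2 = 97/28.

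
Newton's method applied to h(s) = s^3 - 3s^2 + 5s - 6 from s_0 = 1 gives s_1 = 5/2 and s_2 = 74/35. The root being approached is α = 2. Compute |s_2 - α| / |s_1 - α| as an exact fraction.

s_1 - α = 5/2 - 2 = 1/2, so |s_1 - α| = 1/2.
s_2 - α = 74/35 - 2 = 4/35, so |s_2 - α| = 4/35.
Ratio = (4/35) / (1/2) = 8/35.

8/35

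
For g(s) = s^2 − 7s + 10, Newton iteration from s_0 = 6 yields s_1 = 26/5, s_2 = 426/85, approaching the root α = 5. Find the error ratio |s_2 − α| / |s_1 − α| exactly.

s_1 − α = 26/5 − 5 = 1/5, so |s_1 − α| = 1/5.
s_2 − α = 426/85 − 5 = 1/85, so |s_2 − α| = 1/85.
Ratio = (1/85) / (1/5) = 1/17.

1/17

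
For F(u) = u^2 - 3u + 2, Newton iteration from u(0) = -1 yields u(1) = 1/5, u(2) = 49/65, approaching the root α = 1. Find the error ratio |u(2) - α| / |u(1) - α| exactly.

u(1) - α = 1/5 - 1 = -4/5, so |u(1) - α| = 4/5.
u(2) - α = 49/65 - 1 = -16/65, so |u(2) - α| = 16/65.
Ratio = (16/65) / (4/5) = 4/13.

4/13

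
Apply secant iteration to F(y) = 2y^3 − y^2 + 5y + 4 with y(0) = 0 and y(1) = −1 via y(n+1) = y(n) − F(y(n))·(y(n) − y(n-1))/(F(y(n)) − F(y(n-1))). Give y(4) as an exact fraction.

F(0) = 4, F(−1) = −4. y(2) = (−1) − (−4)·((−1) − 0)/((−4) − 4) = −1/2.
F(−1) = −4, F(−1/2) = 1. y(3) = (−1/2) − 1·((−1/2) − (−1))/(1 − (−4)) = −3/5.
F(−1/2) = 1, F(−3/5) = 26/125. y(4) = (−3/5) − (26/125)·((−3/5) − (−1/2))/((26/125) − 1) = −62/99.

−62/99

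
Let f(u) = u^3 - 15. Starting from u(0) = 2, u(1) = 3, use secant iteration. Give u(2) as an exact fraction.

f(2) = -7, f(3) = 12. u(2) = 3 - 12·(3 - 2)/(12 - (-7)) = 45/19.

45/19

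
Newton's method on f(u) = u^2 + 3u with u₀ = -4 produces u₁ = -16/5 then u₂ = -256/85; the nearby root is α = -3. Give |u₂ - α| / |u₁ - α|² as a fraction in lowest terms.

u₁ - α = -16/5 - (-3) = -16/5 + 3 = -1/5, so |u₁ - α| = 1/5.
u₂ - α = -256/85 - (-3) = -256/85 + 3 = -1/85, so |u₂ - α| = 1/85.
|u₁ - α|² = 1/25.
Ratio = (1/85) / (1/25) = 5/17.

5/17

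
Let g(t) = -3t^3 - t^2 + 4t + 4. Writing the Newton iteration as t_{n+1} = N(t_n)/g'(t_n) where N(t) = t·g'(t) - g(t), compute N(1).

g'(t) = -9t^2 - 2t + 4.
N(t) = t·g'(t) - g(t) = t·(-9t^2 - 2t + 4) - (-3t^3 - t^2 + 4t + 4) = -6t^3 - t^2 - 4.
N(1) = -11.

-11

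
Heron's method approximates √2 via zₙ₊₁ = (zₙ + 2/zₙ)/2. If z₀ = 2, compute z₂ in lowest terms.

17/12

z₁ = (2 + 2/2)/2 = 3/2.
z₂ = (3/2 + 2/(3/2))/2 = 17/12.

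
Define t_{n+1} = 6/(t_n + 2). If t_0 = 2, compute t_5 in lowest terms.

t_1 = 6/(2 + 2) = 3/2.
t_2 = 6/(3/2 + 2) = 12/7.
t_3 = 6/(12/7 + 2) = 21/13.
t_4 = 6/(21/13 + 2) = 78/47.
t_5 = 6/(78/47 + 2) = 141/86.

141/86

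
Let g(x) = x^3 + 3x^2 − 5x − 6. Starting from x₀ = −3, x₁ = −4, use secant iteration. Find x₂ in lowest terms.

g(−3) = 9, g(−4) = −2. x₂ = (−4) − (−2)·((−4) − (−3))/((−2) − 9) = −42/11.

−42/11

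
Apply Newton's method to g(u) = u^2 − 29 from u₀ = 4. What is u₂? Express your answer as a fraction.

g'(u) = 2u.
g(4) = −13, g'(4) = 8, so u₁ = 4 − (−13)/8 = 45/8.
g(45/8) = 169/64, g'(45/8) = 45/4, so u₂ = (45/8) − (169/64)/(45/4) = 3881/720.

3881/720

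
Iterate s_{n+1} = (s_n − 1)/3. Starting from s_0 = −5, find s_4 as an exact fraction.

s_1 = ((−5) − 1)/3 = −2.
s_2 = ((−2) − 1)/3 = −1.
s_3 = ((−1) − 1)/3 = −2/3.
s_4 = ((−2/3) − 1)/3 = −5/9.

−5/9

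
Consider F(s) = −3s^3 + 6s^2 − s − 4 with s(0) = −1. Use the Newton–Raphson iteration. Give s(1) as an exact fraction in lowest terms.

F'(s) = −9s^2 + 12s − 1.
F(−1) = 6, F'(−1) = −22, so s(1) = (−1) − 6/(−22) = −8/11.

−8/11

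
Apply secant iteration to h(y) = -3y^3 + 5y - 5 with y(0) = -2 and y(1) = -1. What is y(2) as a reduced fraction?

h(-2) = 9, h(-1) = -7. y(2) = (-1) - (-7)·((-1) - (-2))/((-7) - 9) = -23/16.

-23/16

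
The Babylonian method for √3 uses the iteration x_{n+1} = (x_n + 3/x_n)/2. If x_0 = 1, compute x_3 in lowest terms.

x_1 = (1 + 3/1)/2 = 2.
x_2 = (2 + 3/2)/2 = 7/4.
x_3 = (7/4 + 3/(7/4))/2 = 97/56.

97/56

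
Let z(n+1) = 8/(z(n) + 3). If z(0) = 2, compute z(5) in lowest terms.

z(1) = 8/(2 + 3) = 8/5.
z(2) = 8/(8/5 + 3) = 40/23.
z(3) = 8/(40/23 + 3) = 184/109.
z(4) = 8/(184/109 + 3) = 872/511.
z(5) = 8/(872/511 + 3) = 4088/2405.

4088/2405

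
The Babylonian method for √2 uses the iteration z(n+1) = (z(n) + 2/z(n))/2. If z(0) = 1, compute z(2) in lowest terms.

17/12

z(1) = (1 + 2/1)/2 = 3/2.
z(2) = (3/2 + 2/(3/2))/2 = 17/12.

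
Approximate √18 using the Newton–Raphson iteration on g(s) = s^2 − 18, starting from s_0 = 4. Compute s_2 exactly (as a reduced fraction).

577/136

g'(s) = 2s.
g(4) = −2, g'(4) = 8, so s_1 = 4 − (−2)/8 = 17/4.
g(17/4) = 1/16, g'(17/4) = 17/2, so s_2 = (17/4) − (1/16)/(17/2) = 577/136.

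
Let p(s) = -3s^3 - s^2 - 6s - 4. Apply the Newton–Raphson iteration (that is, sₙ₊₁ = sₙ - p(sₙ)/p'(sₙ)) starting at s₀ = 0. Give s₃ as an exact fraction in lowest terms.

-5514/8983

p'(s) = -9s^2 - 2s - 6.
p(0) = -4, p'(0) = -6, so s₁ = 0 - (-4)/(-6) = -2/3.
p(-2/3) = 4/9, p'(-2/3) = -26/3, so s₂ = (-2/3) - (4/9)/(-26/3) = -8/13.
p(-8/13) = 28/2197, p'(-8/13) = -1382/169, so s₃ = (-8/13) - (28/2197)/(-1382/169) = -5514/8983.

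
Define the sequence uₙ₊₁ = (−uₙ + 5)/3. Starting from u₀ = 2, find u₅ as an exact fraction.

u₁ = (−2 + 5)/3 = 1.
u₂ = (−1 + 5)/3 = 4/3.
u₃ = (−(4/3) + 5)/3 = 11/9.
u₄ = (−(11/9) + 5)/3 = 34/27.
u₅ = (−(34/27) + 5)/3 = 101/81.

101/81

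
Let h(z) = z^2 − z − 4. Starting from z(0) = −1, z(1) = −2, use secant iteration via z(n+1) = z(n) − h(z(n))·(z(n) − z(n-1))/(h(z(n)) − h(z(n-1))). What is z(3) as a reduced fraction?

−14/9

h(−1) = −2, h(−2) = 2. z(2) = (−2) − 2·((−2) − (−1))/(2 − (−2)) = −3/2.
h(−2) = 2, h(−3/2) = −1/4. z(3) = (−3/2) − (−1/4)·((−3/2) − (−2))/((−1/4) − 2) = −14/9.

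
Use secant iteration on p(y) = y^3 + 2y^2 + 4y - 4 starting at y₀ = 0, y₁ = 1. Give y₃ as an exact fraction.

p(0) = -4, p(1) = 3. y₂ = 1 - 3·(1 - 0)/(3 - (-4)) = 4/7.
p(1) = 3, p(4/7) = -300/343. y₃ = (4/7) - (-300/343)·((4/7) - 1)/((-300/343) - 3) = 296/443.

296/443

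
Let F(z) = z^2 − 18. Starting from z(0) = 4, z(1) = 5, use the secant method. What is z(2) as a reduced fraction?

F(4) = −2, F(5) = 7. z(2) = 5 − 7·(5 − 4)/(7 − (−2)) = 38/9.

38/9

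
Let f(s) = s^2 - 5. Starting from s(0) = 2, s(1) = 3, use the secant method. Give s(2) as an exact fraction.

f(2) = -1, f(3) = 4. s(2) = 3 - 4·(3 - 2)/(4 - (-1)) = 11/5.

11/5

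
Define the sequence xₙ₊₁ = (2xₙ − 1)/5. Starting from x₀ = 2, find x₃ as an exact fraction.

−23/125

x₁ = (2·2 − 1)/5 = 3/5.
x₂ = (2·(3/5) − 1)/5 = 1/25.
x₃ = (2·(1/25) − 1)/5 = −23/125.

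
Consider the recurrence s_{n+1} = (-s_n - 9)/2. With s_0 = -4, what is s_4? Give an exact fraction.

s_1 = (-(-4) - 9)/2 = -5/2.
s_2 = (-(-5/2) - 9)/2 = -13/4.
s_3 = (-(-13/4) - 9)/2 = -23/8.
s_4 = (-(-23/8) - 9)/2 = -49/16.

-49/16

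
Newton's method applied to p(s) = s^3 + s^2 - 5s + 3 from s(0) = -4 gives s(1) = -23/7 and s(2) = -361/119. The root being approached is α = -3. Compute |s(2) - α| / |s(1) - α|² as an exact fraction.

7/17

s(1) - α = -23/7 - (-3) = -23/7 + 3 = -2/7, so |s(1) - α| = 2/7.
s(2) - α = -361/119 - (-3) = -361/119 + 3 = -4/119, so |s(2) - α| = 4/119.
|s(1) - α|² = 4/49.
Ratio = (4/119) / (4/49) = 7/17.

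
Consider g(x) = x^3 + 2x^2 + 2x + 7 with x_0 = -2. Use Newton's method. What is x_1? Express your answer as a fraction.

-5/2

g'(x) = 3x^2 + 4x + 2.
g(-2) = 3, g'(-2) = 6, so x_1 = (-2) - 3/6 = -5/2.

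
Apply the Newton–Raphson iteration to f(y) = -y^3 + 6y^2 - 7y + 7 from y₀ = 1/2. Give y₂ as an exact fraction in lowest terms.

f'(y) = -3y^2 + 12y - 7.
f(1/2) = 39/8, f'(1/2) = -7/4, so y₁ = (1/2) - (39/8)/(-7/4) = 23/7.
f(23/7) = 4563/343, f'(23/7) = 2/49, so y₂ = (23/7) - (4563/343)/(2/49) = -4517/14.

-4517/14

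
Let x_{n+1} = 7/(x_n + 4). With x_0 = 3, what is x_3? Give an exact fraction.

35/27

x_1 = 7/(3 + 4) = 1.
x_2 = 7/(1 + 4) = 7/5.
x_3 = 7/(7/5 + 4) = 35/27.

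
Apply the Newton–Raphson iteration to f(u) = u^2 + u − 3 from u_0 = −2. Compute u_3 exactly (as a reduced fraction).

−9043/3927

f'(u) = 2u + 1.
f(−2) = −1, f'(−2) = −3, so u_1 = (−2) − (−1)/(−3) = −7/3.
f(−7/3) = 1/9, f'(−7/3) = −11/3, so u_2 = (−7/3) − (1/9)/(−11/3) = −76/33.
f(−76/33) = 1/1089, f'(−76/33) = −119/33, so u_3 = (−76/33) − (1/1089)/(−119/33) = −9043/3927.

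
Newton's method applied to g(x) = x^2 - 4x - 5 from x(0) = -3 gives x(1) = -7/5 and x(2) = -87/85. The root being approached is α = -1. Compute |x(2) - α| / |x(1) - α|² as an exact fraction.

5/34

x(1) - α = -7/5 - (-1) = -7/5 + 1 = -2/5, so |x(1) - α| = 2/5.
x(2) - α = -87/85 - (-1) = -87/85 + 1 = -2/85, so |x(2) - α| = 2/85.
|x(1) - α|² = 4/25.
Ratio = (2/85) / (4/25) = 5/34.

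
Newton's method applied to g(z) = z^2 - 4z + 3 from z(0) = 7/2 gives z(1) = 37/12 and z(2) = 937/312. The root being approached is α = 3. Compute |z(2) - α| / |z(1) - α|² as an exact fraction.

6/13

z(1) - α = 37/12 - 3 = 1/12, so |z(1) - α| = 1/12.
z(2) - α = 937/312 - 3 = 1/312, so |z(2) - α| = 1/312.
|z(1) - α|² = 1/144.
Ratio = (1/312) / (1/144) = 6/13.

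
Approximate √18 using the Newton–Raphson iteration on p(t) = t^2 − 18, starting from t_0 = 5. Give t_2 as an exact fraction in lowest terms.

p'(t) = 2t.
p(5) = 7, p'(5) = 10, so t_1 = 5 − 7/10 = 43/10.
p(43/10) = 49/100, p'(43/10) = 43/5, so t_2 = (43/10) − (49/100)/(43/5) = 3649/860.

3649/860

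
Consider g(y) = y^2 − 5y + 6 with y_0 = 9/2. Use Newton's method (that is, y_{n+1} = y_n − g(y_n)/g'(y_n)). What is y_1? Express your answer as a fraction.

g'(y) = 2y − 5.
g(9/2) = 15/4, g'(9/2) = 4, so y_1 = (9/2) − (15/4)/4 = 57/16.

57/16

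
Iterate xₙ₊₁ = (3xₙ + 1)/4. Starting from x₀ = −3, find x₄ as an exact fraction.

x₁ = (3·(−3) + 1)/4 = −2.
x₂ = (3·(−2) + 1)/4 = −5/4.
x₃ = (3·(−5/4) + 1)/4 = −11/16.
x₄ = (3·(−11/16) + 1)/4 = −17/64.

−17/64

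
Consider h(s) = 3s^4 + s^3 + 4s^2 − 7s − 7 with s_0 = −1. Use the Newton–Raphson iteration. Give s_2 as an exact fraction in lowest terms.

−2881/4192

h'(s) = 12s^3 + 3s^2 + 8s − 7.
h(−1) = 6, h'(−1) = −24, so s_1 = (−1) − 6/(−24) = −3/4.
h(−3/4) = 263/256, h'(−3/4) = −131/8, so s_2 = (−3/4) − (263/256)/(−131/8) = −2881/4192.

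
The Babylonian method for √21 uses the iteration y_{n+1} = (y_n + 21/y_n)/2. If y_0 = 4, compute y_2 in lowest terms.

y_1 = (4 + 21/4)/2 = 37/8.
y_2 = (37/8 + 21/(37/8))/2 = 2713/592.

2713/592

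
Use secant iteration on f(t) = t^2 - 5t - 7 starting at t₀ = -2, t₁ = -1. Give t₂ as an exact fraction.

f(-2) = 7, f(-1) = -1. t₂ = (-1) - (-1)·((-1) - (-2))/((-1) - 7) = -9/8.

-9/8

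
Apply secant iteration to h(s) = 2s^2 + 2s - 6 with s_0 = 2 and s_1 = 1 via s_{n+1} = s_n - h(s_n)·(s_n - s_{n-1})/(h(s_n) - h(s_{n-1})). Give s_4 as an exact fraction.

241/185

h(2) = 6, h(1) = -2. s_2 = 1 - (-2)·(1 - 2)/((-2) - 6) = 5/4.
h(1) = -2, h(5/4) = -3/8. s_3 = (5/4) - (-3/8)·((5/4) - 1)/((-3/8) - (-2)) = 17/13.
h(5/4) = -3/8, h(17/13) = 6/169. s_4 = (17/13) - (6/169)·((17/13) - (5/4))/((6/169) - (-3/8)) = 241/185.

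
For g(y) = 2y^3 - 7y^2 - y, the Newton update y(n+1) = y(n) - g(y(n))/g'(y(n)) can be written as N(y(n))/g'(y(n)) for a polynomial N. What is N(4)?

144

g'(y) = 6y^2 - 14y - 1.
N(y) = y·g'(y) - g(y) = y·(6y^2 - 14y - 1) - (2y^3 - 7y^2 - y) = 4y^3 - 7y^2.
N(4) = 144.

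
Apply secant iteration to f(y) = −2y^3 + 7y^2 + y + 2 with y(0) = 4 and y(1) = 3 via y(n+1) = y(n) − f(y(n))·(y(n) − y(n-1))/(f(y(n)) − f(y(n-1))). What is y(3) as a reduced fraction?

4917/1303

f(4) = −10, f(3) = 14. y(2) = 3 − 14·(3 − 4)/(14 − (−10)) = 43/12.
f(3) = 14, f(43/12) = 2975/864. y(3) = (43/12) − (2975/864)·((43/12) − 3)/((2975/864) − 14) = 4917/1303.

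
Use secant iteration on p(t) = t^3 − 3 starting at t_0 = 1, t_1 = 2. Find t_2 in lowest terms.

p(1) = −2, p(2) = 5. t_2 = 2 − 5·(2 − 1)/(5 − (−2)) = 9/7.

9/7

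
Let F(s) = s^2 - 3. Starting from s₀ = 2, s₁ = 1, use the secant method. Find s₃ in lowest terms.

7/4

F(2) = 1, F(1) = -2. s₂ = 1 - (-2)·(1 - 2)/((-2) - 1) = 5/3.
F(1) = -2, F(5/3) = -2/9. s₃ = (5/3) - (-2/9)·((5/3) - 1)/((-2/9) - (-2)) = 7/4.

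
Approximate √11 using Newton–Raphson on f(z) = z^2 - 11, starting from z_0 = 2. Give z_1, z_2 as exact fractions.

f'(z) = 2z.
f(2) = -7, f'(2) = 4, so z_1 = 2 - (-7)/4 = 15/4.
f(15/4) = 49/16, f'(15/4) = 15/2, so z_2 = (15/4) - (49/16)/(15/2) = 401/120.

z_1 = 15/4, z_2 = 401/120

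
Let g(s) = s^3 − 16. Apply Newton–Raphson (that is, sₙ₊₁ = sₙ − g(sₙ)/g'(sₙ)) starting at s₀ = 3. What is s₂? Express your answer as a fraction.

250232/99225

g'(s) = 3s^2.
g(3) = 11, g'(3) = 27, so s₁ = 3 − 11/27 = 70/27.
g(70/27) = 28072/19683, g'(70/27) = 4900/243, so s₂ = (70/27) − (28072/19683)/(4900/243) = 250232/99225.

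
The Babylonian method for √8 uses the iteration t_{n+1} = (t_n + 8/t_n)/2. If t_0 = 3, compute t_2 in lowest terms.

t_1 = (3 + 8/3)/2 = 17/6.
t_2 = (17/6 + 8/(17/6))/2 = 577/204.

577/204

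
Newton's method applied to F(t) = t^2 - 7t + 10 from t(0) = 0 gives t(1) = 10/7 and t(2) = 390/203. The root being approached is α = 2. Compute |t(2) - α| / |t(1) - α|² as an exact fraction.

t(1) - α = 10/7 - 2 = -4/7, so |t(1) - α| = 4/7.
t(2) - α = 390/203 - 2 = -16/203, so |t(2) - α| = 16/203.
|t(1) - α|² = 16/49.
Ratio = (16/203) / (16/49) = 7/29.

7/29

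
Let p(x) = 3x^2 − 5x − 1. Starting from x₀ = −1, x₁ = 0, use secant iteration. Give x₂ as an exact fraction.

p(−1) = 7, p(0) = −1. x₂ = 0 − (−1)·(0 − (−1))/((−1) − 7) = −1/8.

−1/8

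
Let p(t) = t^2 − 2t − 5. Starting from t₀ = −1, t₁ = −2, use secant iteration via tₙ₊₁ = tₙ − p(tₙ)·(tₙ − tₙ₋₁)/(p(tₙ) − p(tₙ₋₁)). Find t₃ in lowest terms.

p(−1) = −2, p(−2) = 3. t₂ = (−2) − 3·((−2) − (−1))/(3 − (−2)) = −7/5.
p(−2) = 3, p(−7/5) = −6/25. t₃ = (−7/5) − (−6/25)·((−7/5) − (−2))/((−6/25) − 3) = −13/9.

−13/9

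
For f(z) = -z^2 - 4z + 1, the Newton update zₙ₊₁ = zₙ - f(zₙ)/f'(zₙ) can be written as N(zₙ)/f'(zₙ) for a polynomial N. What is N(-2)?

f'(z) = -2z - 4.
N(z) = z·f'(z) - f(z) = z·(-2z - 4) - (-z^2 - 4z + 1) = -z^2 - 1.
N(-2) = -5.

-5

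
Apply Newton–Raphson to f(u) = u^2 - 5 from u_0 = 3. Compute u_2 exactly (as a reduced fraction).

47/21

f'(u) = 2u.
f(3) = 4, f'(3) = 6, so u_1 = 3 - 4/6 = 7/3.
f(7/3) = 4/9, f'(7/3) = 14/3, so u_2 = (7/3) - (4/9)/(14/3) = 47/21.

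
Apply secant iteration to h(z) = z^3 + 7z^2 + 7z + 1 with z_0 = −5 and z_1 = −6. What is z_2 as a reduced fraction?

h(−5) = 16, h(−6) = −5. z_2 = (−6) − (−5)·((−6) − (−5))/((−5) − 16) = −121/21.

−121/21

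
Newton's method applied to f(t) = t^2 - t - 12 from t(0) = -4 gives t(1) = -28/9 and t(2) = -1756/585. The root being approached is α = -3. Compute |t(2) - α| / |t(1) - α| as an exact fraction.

1/65

t(1) - α = -28/9 - (-3) = -28/9 + 3 = -1/9, so |t(1) - α| = 1/9.
t(2) - α = -1756/585 - (-3) = -1756/585 + 3 = -1/585, so |t(2) - α| = 1/585.
Ratio = (1/585) / (1/9) = 1/65.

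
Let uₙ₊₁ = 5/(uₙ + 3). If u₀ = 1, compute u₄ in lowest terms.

u₁ = 5/(1 + 3) = 5/4.
u₂ = 5/(5/4 + 3) = 20/17.
u₃ = 5/(20/17 + 3) = 85/71.
u₄ = 5/(85/71 + 3) = 355/298.

355/298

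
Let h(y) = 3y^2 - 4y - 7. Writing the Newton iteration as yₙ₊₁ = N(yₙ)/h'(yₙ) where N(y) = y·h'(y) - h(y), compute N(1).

h'(y) = 6y - 4.
N(y) = y·h'(y) - h(y) = y·(6y - 4) - (3y^2 - 4y - 7) = 3y^2 + 7.
N(1) = 10.

10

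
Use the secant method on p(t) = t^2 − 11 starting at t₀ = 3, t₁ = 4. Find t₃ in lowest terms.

169/51

p(3) = −2, p(4) = 5. t₂ = 4 − 5·(4 − 3)/(5 − (−2)) = 23/7.
p(4) = 5, p(23/7) = −10/49. t₃ = (23/7) − (−10/49)·((23/7) − 4)/((−10/49) − 5) = 169/51.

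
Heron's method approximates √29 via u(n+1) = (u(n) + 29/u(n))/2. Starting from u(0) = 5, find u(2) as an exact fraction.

u(1) = (5 + 29/5)/2 = 27/5.
u(2) = (27/5 + 29/(27/5))/2 = 727/135.

727/135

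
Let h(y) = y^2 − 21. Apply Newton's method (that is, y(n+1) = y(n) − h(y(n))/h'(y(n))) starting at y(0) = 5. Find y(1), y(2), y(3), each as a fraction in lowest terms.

h'(y) = 2y.
h(5) = 4, h'(5) = 10, so y(1) = 5 − 4/10 = 23/5.
h(23/5) = 4/25, h'(23/5) = 46/5, so y(2) = (23/5) − (4/25)/(46/5) = 527/115.
h(527/115) = 4/13225, h'(527/115) = 1054/115, so y(3) = (527/115) − (4/13225)/(1054/115) = 277727/60605.

y(1) = 23/5, y(2) = 527/115, y(3) = 277727/60605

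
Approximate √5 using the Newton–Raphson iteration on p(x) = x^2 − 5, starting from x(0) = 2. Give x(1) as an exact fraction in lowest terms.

9/4

p'(x) = 2x.
p(2) = −1, p'(2) = 4, so x(1) = 2 − (−1)/4 = 9/4.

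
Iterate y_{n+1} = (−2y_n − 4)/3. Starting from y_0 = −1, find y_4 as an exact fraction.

y_1 = (−2·(−1) − 4)/3 = −2/3.
y_2 = (−2·(−2/3) − 4)/3 = −8/9.
y_3 = (−2·(−8/9) − 4)/3 = −20/27.
y_4 = (−2·(−20/27) − 4)/3 = −68/81.

−68/81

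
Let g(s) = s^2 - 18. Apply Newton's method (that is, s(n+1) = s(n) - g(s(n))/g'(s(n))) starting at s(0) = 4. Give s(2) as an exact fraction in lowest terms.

g'(s) = 2s.
g(4) = -2, g'(4) = 8, so s(1) = 4 - (-2)/8 = 17/4.
g(17/4) = 1/16, g'(17/4) = 17/2, so s(2) = (17/4) - (1/16)/(17/2) = 577/136.

577/136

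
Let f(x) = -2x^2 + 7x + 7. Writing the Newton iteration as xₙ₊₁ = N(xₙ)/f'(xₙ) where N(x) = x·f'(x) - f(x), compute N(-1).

-9

f'(x) = -4x + 7.
N(x) = x·f'(x) - f(x) = x·(-4x + 7) - (-2x^2 + 7x + 7) = -2x^2 - 7.
N(-1) = -9.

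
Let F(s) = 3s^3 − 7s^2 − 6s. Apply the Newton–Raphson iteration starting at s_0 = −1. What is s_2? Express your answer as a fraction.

−33293/48977

F'(s) = 9s^2 − 14s − 6.
F(−1) = −4, F'(−1) = 17, so s_1 = (−1) − (−4)/17 = −13/17.
F(−13/17) = −4160/4913, F'(−13/17) = 2881/289, so s_2 = (−13/17) − (−4160/4913)/(2881/289) = −33293/48977.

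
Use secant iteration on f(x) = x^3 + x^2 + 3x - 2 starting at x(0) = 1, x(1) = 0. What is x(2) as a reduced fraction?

2/5

f(1) = 3, f(0) = -2. x(2) = 0 - (-2)·(0 - 1)/((-2) - 3) = 2/5.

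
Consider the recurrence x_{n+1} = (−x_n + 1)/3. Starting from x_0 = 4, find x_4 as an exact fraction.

x_1 = (−4 + 1)/3 = −1.
x_2 = (−(−1) + 1)/3 = 2/3.
x_3 = (−(2/3) + 1)/3 = 1/9.
x_4 = (−(1/9) + 1)/3 = 8/27.

8/27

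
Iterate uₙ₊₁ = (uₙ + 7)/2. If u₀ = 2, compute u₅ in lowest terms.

u₁ = (2 + 7)/2 = 9/2.
u₂ = ((9/2) + 7)/2 = 23/4.
u₃ = ((23/4) + 7)/2 = 51/8.
u₄ = ((51/8) + 7)/2 = 107/16.
u₅ = ((107/16) + 7)/2 = 219/32.

219/32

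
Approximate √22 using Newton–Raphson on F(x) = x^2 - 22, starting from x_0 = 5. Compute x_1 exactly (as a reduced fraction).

47/10

F'(x) = 2x.
F(5) = 3, F'(5) = 10, so x_1 = 5 - 3/10 = 47/10.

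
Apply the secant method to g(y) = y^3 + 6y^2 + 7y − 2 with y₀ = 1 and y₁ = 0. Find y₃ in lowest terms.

49/193

g(1) = 12, g(0) = −2. y₂ = 0 − (−2)·(0 − 1)/((−2) − 12) = 1/7.
g(0) = −2, g(1/7) = −300/343. y₃ = (1/7) − (−300/343)·((1/7) − 0)/((−300/343) − (−2)) = 49/193.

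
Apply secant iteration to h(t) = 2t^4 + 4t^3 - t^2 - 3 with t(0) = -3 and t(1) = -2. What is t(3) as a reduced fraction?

h(-3) = 42, h(-2) = -7. t(2) = (-2) - (-7)·((-2) - (-3))/((-7) - 42) = -15/7.
h(-2) = -7, h(-15/7) = -11478/2401. t(3) = (-15/7) - (-11478/2401)·((-15/7) - (-2))/((-11478/2401) - (-7)) = -13059/5329.

-13059/5329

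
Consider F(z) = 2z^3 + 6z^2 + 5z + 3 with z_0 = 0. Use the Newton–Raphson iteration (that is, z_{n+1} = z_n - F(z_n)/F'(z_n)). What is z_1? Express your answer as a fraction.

-3/5

F'(z) = 6z^2 + 12z + 5.
F(0) = 3, F'(0) = 5, so z_1 = 0 - 3/5 = -3/5.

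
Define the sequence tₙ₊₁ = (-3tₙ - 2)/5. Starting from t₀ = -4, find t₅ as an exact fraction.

26/625

t₁ = (-3·(-4) - 2)/5 = 2.
t₂ = (-3·2 - 2)/5 = -8/5.
t₃ = (-3·(-8/5) - 2)/5 = 14/25.
t₄ = (-3·(14/25) - 2)/5 = -92/125.
t₅ = (-3·(-92/125) - 2)/5 = 26/625.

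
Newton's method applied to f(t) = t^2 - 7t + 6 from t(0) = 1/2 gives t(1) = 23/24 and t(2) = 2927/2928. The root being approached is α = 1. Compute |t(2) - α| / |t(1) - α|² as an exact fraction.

12/61

t(1) - α = 23/24 - 1 = -1/24, so |t(1) - α| = 1/24.
t(2) - α = 2927/2928 - 1 = -1/2928, so |t(2) - α| = 1/2928.
|t(1) - α|² = 1/576.
Ratio = (1/2928) / (1/576) = 12/61.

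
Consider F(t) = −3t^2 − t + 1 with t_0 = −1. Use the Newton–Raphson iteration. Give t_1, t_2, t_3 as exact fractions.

F'(t) = −6t − 1.
F(−1) = −1, F'(−1) = 5, so t_1 = (−1) − (−1)/5 = −4/5.
F(−4/5) = −3/25, F'(−4/5) = 19/5, so t_2 = (−4/5) − (−3/25)/(19/5) = −73/95.
F(−73/95) = −27/9025, F'(−73/95) = 343/95, so t_3 = (−73/95) − (−27/9025)/(343/95) = −25012/32585.

t_1 = −4/5, t_2 = −73/95, t_3 = −25012/32585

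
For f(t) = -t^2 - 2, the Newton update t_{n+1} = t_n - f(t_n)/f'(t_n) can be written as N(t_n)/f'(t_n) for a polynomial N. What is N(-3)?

-7

f'(t) = -2t.
N(t) = t·f'(t) - f(t) = t·(-2t) - (-t^2 - 2) = -t^2 + 2.
N(-3) = -7.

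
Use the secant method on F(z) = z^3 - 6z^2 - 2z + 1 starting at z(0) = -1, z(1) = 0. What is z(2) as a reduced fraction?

F(-1) = -4, F(0) = 1. z(2) = 0 - 1·(0 - (-1))/(1 - (-4)) = -1/5.

-1/5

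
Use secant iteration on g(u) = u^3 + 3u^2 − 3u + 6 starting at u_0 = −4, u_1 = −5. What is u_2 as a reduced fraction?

−126/31

g(−4) = 2, g(−5) = −29. u_2 = (−5) − (−29)·((−5) − (−4))/((−29) − 2) = −126/31.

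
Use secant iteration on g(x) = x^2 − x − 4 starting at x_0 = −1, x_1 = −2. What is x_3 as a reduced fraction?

g(−1) = −2, g(−2) = 2. x_2 = (−2) − 2·((−2) − (−1))/(2 − (−2)) = −3/2.
g(−2) = 2, g(−3/2) = −1/4. x_3 = (−3/2) − (−1/4)·((−3/2) − (−2))/((−1/4) − 2) = −14/9.

−14/9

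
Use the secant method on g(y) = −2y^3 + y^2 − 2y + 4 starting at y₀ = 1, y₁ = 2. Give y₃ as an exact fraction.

g(1) = 1, g(2) = −12. y₂ = 2 − (−12)·(2 − 1)/((−12) − 1) = 14/13.
g(2) = −12, g(14/13) = 1116/2197. y₃ = (14/13) − (1116/2197)·((14/13) − 2)/((1116/2197) − (−12)) = 1276/1145.

1276/1145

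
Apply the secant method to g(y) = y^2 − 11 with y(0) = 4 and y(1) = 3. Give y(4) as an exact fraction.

3373/1017

g(4) = 5, g(3) = −2. y(2) = 3 − (−2)·(3 − 4)/((−2) − 5) = 23/7.
g(3) = −2, g(23/7) = −10/49. y(3) = (23/7) − (−10/49)·((23/7) − 3)/((−10/49) − (−2)) = 73/22.
g(23/7) = −10/49, g(73/22) = 5/484. y(4) = (73/22) − (5/484)·((73/22) − (23/7))/((5/484) − (−10/49)) = 3373/1017.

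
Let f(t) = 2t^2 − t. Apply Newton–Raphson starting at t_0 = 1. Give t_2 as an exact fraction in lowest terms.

8/15

f'(t) = 4t − 1.
f(1) = 1, f'(1) = 3, so t_1 = 1 − 1/3 = 2/3.
f(2/3) = 2/9, f'(2/3) = 5/3, so t_2 = (2/3) − (2/9)/(5/3) = 8/15.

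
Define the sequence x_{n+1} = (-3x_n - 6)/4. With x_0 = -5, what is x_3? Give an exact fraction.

57/64

x_1 = (-3·(-5) - 6)/4 = 9/4.
x_2 = (-3·(9/4) - 6)/4 = -51/16.
x_3 = (-3·(-51/16) - 6)/4 = 57/64.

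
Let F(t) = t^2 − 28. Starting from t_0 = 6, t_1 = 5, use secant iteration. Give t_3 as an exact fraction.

F(6) = 8, F(5) = −3. t_2 = 5 − (−3)·(5 − 6)/((−3) − 8) = 58/11.
F(5) = −3, F(58/11) = −24/121. t_3 = (58/11) − (−24/121)·((58/11) − 5)/((−24/121) − (−3)) = 598/113.

598/113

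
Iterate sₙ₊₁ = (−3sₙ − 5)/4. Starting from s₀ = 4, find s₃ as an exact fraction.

s₁ = (−3·4 − 5)/4 = −17/4.
s₂ = (−3·(−17/4) − 5)/4 = 31/16.
s₃ = (−3·(31/16) − 5)/4 = −173/64.

−173/64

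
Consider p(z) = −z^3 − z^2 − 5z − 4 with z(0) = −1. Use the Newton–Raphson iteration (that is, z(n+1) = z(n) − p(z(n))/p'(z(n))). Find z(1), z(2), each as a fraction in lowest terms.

z(1) = −5/6, z(2) = −482/585

p'(z) = −3z^2 − 2z − 5.
p(−1) = 1, p'(−1) = −6, so z(1) = (−1) − 1/(−6) = −5/6.
p(−5/6) = 11/216, p'(−5/6) = −65/12, so z(2) = (−5/6) − (11/216)/(−65/12) = −482/585.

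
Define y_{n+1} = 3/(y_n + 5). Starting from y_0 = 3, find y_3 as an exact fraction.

129/239

y_1 = 3/(3 + 5) = 3/8.
y_2 = 3/(3/8 + 5) = 24/43.
y_3 = 3/(24/43 + 5) = 129/239.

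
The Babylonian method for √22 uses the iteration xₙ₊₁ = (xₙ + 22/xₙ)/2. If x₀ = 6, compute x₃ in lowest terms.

5330977/1136568

x₁ = (6 + 22/6)/2 = 29/6.
x₂ = (29/6 + 22/(29/6))/2 = 1633/348.
x₃ = (1633/348 + 22/(1633/348))/2 = 5330977/1136568.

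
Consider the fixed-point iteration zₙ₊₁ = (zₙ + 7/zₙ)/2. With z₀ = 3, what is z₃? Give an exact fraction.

z₁ = (3 + 7/3)/2 = 8/3.
z₂ = (8/3 + 7/(8/3))/2 = 127/48.
z₃ = (127/48 + 7/(127/48))/2 = 32257/12192.

32257/12192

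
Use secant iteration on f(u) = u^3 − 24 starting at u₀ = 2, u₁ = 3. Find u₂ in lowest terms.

f(2) = −16, f(3) = 3. u₂ = 3 − 3·(3 − 2)/(3 − (−16)) = 54/19.

54/19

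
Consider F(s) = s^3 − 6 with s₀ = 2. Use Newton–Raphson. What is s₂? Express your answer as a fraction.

1979/1089

F'(s) = 3s^2.
F(2) = 2, F'(2) = 12, so s₁ = 2 − 2/12 = 11/6.
F(11/6) = 35/216, F'(11/6) = 121/12, so s₂ = (11/6) − (35/216)/(121/12) = 1979/1089.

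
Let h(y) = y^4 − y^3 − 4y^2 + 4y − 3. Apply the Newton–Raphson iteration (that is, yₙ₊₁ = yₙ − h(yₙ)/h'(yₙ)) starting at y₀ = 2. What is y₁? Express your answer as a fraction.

19/8

h'(y) = 4y^3 − 3y^2 − 8y + 4.
h(2) = −3, h'(2) = 8, so y₁ = 2 − (−3)/8 = 19/8.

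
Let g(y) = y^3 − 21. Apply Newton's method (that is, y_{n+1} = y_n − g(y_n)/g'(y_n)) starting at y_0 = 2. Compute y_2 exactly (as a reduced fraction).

68797/24642

g'(y) = 3y^2.
g(2) = −13, g'(2) = 12, so y_1 = 2 − (−13)/12 = 37/12.
g(37/12) = 14365/1728, g'(37/12) = 1369/48, so y_2 = (37/12) − (14365/1728)/(1369/48) = 68797/24642.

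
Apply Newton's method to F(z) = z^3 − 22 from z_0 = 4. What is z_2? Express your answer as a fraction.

F'(z) = 3z^2.
F(4) = 42, F'(4) = 48, so z_1 = 4 − 42/48 = 25/8.
F(25/8) = 4361/512, F'(25/8) = 1875/64, so z_2 = (25/8) − (4361/512)/(1875/64) = 21257/7500.

21257/7500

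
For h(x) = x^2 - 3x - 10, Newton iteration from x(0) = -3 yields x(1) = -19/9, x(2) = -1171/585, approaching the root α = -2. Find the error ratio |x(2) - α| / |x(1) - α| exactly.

x(1) - α = -19/9 - (-2) = -19/9 + 2 = -1/9, so |x(1) - α| = 1/9.
x(2) - α = -1171/585 - (-2) = -1171/585 + 2 = -1/585, so |x(2) - α| = 1/585.
Ratio = (1/585) / (1/9) = 1/65.

1/65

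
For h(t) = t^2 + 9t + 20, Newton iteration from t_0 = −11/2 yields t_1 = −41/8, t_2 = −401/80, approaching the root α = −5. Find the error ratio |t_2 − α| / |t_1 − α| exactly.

t_1 − α = −41/8 − (−5) = −41/8 + 5 = −1/8, so |t_1 − α| = 1/8.
t_2 − α = −401/80 − (−5) = −401/80 + 5 = −1/80, so |t_2 − α| = 1/80.
Ratio = (1/80) / (1/8) = 1/10.

1/10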